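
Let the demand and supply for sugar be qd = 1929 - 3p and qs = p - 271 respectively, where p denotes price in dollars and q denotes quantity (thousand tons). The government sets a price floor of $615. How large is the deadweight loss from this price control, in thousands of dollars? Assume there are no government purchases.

25350

In a free market, 1929 - 3p = p - 271 gives the equilibrium p* = 550, q* = 279.
Since 615 > 550, the floor is binding.
At p = 615: qd = 1929 - 3·615 = 84 and qs = 615 - 271 = 344.
Quantity traded falls to 84. At q = 84 the demand price is (1929 - 84)/3 = 615 and the supply price is 271 + 84 = 355.
Deadweight loss = ½ · (615 - 355) · (279 - 84) = ½ · 260 · 195 = 25350.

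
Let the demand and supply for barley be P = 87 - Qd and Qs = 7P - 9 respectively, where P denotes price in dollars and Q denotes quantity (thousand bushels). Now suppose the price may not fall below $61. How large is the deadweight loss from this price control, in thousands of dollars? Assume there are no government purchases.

Rearranging demand gives Qd = 87 - P. Without the control the market clears where 87 - P = 7P - 9, i.e. P* = 12 and Q* = 75.
The floor of 61 is above the equilibrium price 12, so it binds.
At P = 61: Qd = 87 - 61 = 26 and Qs = 7·61 - 9 = 418.
Quantity traded falls to 26. At Q = 26 the demand price is 87 - 26 = 61 and the supply price is (9 + 26)/7 = 5.
Deadweight loss = ½ · (61 - 5) · (75 - 26) = ½ · 56 · 49 = 1372.

1372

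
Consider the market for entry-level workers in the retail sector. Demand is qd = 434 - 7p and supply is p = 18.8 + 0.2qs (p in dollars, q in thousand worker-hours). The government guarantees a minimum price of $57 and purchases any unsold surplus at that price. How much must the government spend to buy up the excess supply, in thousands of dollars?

Rearranging supply gives qs = 5p - 94. Equilibrium: 434 - 7p = 5p - 94, so 528 = 12p and p* = 44, q* = 126.
Because the floor (57) lies above the market-clearing price, it is binding.
At p = 57: qd = 434 - 7·57 = 35 and qs = 5·57 - 94 = 191.
Surplus = qs - qd = 156.
Government expenditure = surplus × support price = 156 × 57 = 8892.

8892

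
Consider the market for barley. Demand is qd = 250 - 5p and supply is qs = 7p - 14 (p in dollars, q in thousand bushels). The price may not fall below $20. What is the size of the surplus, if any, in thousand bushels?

0

Equilibrium: 250 - 5p = 7p - 14, so 264 = 12p and p* = 22, q* = 140.
Since 20 is below p* = 22, the floor does not bind and the free-market outcome prevails.
Since the control does not bind, there is no surplus.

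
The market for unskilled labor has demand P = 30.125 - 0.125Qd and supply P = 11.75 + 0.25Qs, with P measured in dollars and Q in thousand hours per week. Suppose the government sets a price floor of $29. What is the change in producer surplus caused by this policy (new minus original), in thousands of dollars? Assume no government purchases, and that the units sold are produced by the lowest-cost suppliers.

Rearranging demand gives Qd = 241 - 8P; rearranging supply gives Qs = 4P - 47. In a free market, 241 - 8P = 4P - 47 gives the equilibrium P* = 24, Q* = 49.
The floor of 29 is above the equilibrium price 24, so it binds.
At P = 29: Qd = 241 - 8·29 = 9 and Qs = 4·29 - 47 = 69.
Producer surplus without the control is ½ · (24 - 11.75) · 49 = 300.125.
With the floor, 9 units are sold at 29. The supply price at Q = 9 is 14, so PS = ½ · [(29 - 11.75) + (29 - 14)] · 9 = 145.125.
Change in producer surplus = 145.125 - 300.125 = -155.

-155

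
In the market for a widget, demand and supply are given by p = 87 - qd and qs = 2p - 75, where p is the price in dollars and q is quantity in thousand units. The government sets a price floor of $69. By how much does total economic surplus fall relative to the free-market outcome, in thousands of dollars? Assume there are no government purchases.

168.75

Rearranging demand gives qd = 87 - p. Setting quantity demanded equal to quantity supplied, 87 - p = 2p - 75, gives p* = 54 and q* = 33.
Because the floor (69) lies above the market-clearing price, it is binding.
At p = 69: qd = 87 - 69 = 18 and qs = 2·69 - 75 = 63.
Quantity traded falls to 18. At q = 18 the demand price is 87 - 18 = 69 and the supply price is (75 + 18)/2 = 46.5.
Deadweight loss = ½ · (69 - 46.5) · (33 - 18) = ½ · 22.5 · 15 = 168.75.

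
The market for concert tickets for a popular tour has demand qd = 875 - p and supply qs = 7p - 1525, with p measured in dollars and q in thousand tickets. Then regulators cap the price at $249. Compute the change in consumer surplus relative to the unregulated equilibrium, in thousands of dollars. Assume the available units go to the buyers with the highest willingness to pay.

-52606.5

In a free market, 875 - p = 7p - 1525 gives the equilibrium p* = 300, q* = 575.
Because the ceiling (249) lies below the market-clearing price, it is binding.
At p = 249: qd = 875 - 249 = 626 and qs = 7·249 - 1525 = 218.
Consumer surplus without the control is ½ · (875 - 300) · 575 = 165312.5.
With the ceiling, 218 units are sold at 249 (assume they go to the highest-value buyers). The demand price at q = 218 is 657, so CS = ½ · [(875 - 249) + (657 - 249)] · 218 = 112706.
Change in consumer surplus = 112706 - 165312.5 = -52606.5.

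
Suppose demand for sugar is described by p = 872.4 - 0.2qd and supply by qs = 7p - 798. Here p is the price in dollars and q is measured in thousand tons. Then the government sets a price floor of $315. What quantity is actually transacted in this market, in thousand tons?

2212

Rearranging demand gives qd = 4362 - 5p. Equilibrium: 4362 - 5p = 7p - 798, so 5160 = 12p and p* = 430, q* = 2212.
The floor of 315 is below the equilibrium price 430, so it is not binding; the market clears at p* = 430, q* = 2212.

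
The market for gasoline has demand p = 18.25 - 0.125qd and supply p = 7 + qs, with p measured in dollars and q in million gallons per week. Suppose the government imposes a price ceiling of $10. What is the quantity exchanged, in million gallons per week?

3

Rearranging demand gives qd = 146 - 8p; rearranging supply gives qs = p - 7. In a free market, 146 - 8p = p - 7 gives the equilibrium p* = 17, q* = 10.
The ceiling of 10 is below the equilibrium price 17, so it binds.
At p = 10: qd = 146 - 8·10 = 66 and qs = 10 - 7 = 3.
The quantity actually transacted is the short side, supply: 3.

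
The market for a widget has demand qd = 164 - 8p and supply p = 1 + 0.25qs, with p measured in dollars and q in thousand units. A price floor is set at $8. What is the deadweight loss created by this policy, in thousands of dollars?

0

Rearranging supply gives qs = 4p - 4. In a free market, 164 - 8p = 4p - 4 gives the equilibrium p* = 14, q* = 52.
Since 8 is below p* = 14, the floor does not bind and the free-market outcome prevails.
Since the control does not bind, no trades are prevented and deadweight loss is zero.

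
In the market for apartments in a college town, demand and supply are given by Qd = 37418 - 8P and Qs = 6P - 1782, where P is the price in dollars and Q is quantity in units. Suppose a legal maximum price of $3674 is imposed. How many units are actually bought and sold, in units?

Equilibrium: 37418 - 8P = 6P - 1782, so 39200 = 14P and P* = 2800, Q* = 15018.
Since 3674 is above P* = 2800, the ceiling does not bind and the free-market outcome prevails.

15018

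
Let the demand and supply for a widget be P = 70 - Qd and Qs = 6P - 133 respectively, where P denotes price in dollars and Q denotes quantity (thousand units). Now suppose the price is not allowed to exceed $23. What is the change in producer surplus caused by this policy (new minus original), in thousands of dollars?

Rearranging demand gives Qd = 70 - P. Setting quantity demanded equal to quantity supplied, 70 - P = 6P - 133, gives P* = 29 and Q* = 41.
Since 23 < 29, the ceiling is binding.
At P = 23: Qd = 70 - 23 = 47 and Qs = 6·23 - 133 = 5.
Producer surplus without the control is ½ · (29 - 133/6) · 41 = 1681/12.
With the ceiling, producers sell 5 units at 23, so PS = ½ · (23 - 133/6) · 5 = 25/12.
Change in producer surplus = 25/12 - 1681/12 = -138.

-138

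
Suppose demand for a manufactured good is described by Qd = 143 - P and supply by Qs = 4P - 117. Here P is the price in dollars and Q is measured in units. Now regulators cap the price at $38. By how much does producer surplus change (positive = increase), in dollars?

-882

In a free market, 143 - P = 4P - 117 gives the equilibrium P* = 52, Q* = 91.
Since 38 < 52, the ceiling is binding.
At P = 38: Qd = 143 - 38 = 105 and Qs = 4·38 - 117 = 35.
Producer surplus without the control is ½ · (52 - 29.25) · 91 = 1035.125.
With the ceiling, producers sell 35 units at 38, so PS = ½ · (38 - 29.25) · 35 = 153.125.
Change in producer surplus = 153.125 - 1035.125 = -882.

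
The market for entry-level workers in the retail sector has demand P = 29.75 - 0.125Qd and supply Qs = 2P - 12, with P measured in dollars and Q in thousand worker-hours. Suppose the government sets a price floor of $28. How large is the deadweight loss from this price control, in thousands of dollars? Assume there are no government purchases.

180

Rearranging demand gives Qd = 238 - 8P. Equilibrium: 238 - 8P = 2P - 12, so 250 = 10P and P* = 25, Q* = 38.
Since 28 > 25, the floor is binding.
At P = 28: Qd = 238 - 8·28 = 14 and Qs = 2·28 - 12 = 44.
Quantity traded falls to 14. At Q = 14 the demand price is (238 - 14)/8 = 28 and the supply price is (12 + 14)/2 = 13.
Deadweight loss = ½ · (28 - 13) · (38 - 14) = ½ · 15 · 24 = 180.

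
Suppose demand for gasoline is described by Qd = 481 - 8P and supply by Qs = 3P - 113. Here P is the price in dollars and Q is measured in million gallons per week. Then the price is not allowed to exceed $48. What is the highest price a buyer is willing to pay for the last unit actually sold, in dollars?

56.25

In a free market, 481 - 8P = 3P - 113 gives the equilibrium P* = 54, Q* = 49.
Because the ceiling (48) lies below the market-clearing price, it is binding.
At P = 48: Qd = 481 - 8·48 = 97 and Qs = 3·48 - 113 = 31.
Only 31 units reach the market. On the demand curve, the marginal buyer's willingness to pay at Q = 31 is (481 - 31)/8 = 56.25.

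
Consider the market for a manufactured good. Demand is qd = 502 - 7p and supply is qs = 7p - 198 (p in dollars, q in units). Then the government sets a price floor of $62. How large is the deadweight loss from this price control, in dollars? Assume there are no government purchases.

Setting quantity demanded equal to quantity supplied, 502 - 7p = 7p - 198, gives p* = 50 and q* = 152.
Since 62 > 50, the floor is binding.
At p = 62: qd = 502 - 7·62 = 68 and qs = 7·62 - 198 = 236.
Quantity traded falls to 68. At q = 68 the demand price is (502 - 68)/7 = 62 and the supply price is (198 + 68)/7 = 38.
Deadweight loss = ½ · (62 - 38) · (152 - 68) = ½ · 24 · 84 = 1008.

1008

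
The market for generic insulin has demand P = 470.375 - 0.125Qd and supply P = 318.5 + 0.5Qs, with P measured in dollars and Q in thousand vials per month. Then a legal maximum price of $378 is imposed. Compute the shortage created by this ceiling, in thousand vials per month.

620

Rearranging demand gives Qd = 3763 - 8P; rearranging supply gives Qs = 2P - 637. In a free market, 3763 - 8P = 2P - 637 gives the equilibrium P* = 440, Q* = 243.
Because the ceiling (378) lies below the market-clearing price, it is binding.
At P = 378: Qd = 3763 - 8·378 = 739 and Qs = 2·378 - 637 = 119.
Shortage = Qd - Qs = 739 - 119 = 620.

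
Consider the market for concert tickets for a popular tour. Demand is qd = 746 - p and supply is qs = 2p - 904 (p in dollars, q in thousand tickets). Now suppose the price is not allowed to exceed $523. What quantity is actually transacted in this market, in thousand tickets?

Equilibrium: 746 - p = 2p - 904, so 1650 = 3p and p* = 550, q* = 196.
Because the ceiling (523) lies below the market-clearing price, it is binding.
At p = 523: qd = 746 - 523 = 223 and qs = 2·523 - 904 = 142.
The quantity actually transacted is the short side, supply: 142.

142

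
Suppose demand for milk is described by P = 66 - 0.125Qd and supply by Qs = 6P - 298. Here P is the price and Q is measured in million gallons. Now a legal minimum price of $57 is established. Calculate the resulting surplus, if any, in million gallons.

0

Rearranging demand gives Qd = 528 - 8P. Without the control the market clears where 528 - 8P = 6P - 298, i.e. P* = 59 and Q* = 56.
Since 57 is below P* = 59, the floor does not bind and the free-market outcome prevails.
Since the control does not bind, there is no surplus.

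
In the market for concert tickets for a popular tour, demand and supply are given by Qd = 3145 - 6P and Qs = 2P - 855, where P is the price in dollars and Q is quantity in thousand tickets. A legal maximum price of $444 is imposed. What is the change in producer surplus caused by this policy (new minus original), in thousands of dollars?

-4984

Setting quantity demanded equal to quantity supplied, 3145 - 6P = 2P - 855, gives P* = 500 and Q* = 145.
The ceiling of 444 is below the equilibrium price 500, so it binds.
At P = 444: Qd = 3145 - 6·444 = 481 and Qs = 2·444 - 855 = 33.
Producer surplus without the control is ½ · (500 - 427.5) · 145 = 5256.25.
With the ceiling, producers sell 33 units at 444, so PS = ½ · (444 - 427.5) · 33 = 272.25.
Change in producer surplus = 272.25 - 5256.25 = -4984.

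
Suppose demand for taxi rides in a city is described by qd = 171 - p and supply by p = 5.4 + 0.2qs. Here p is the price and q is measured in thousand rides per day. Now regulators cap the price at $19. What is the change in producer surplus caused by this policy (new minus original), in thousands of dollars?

-1442

Rearranging supply gives qs = 5p - 27. Setting quantity demanded equal to quantity supplied, 171 - p = 5p - 27, gives p* = 33 and q* = 138.
The ceiling of 19 is below the equilibrium price 33, so it binds.
At p = 19: qd = 171 - 19 = 152 and qs = 5·19 - 27 = 68.
Producer surplus without the control is ½ · (33 - 5.4) · 138 = 1904.4.
With the ceiling, producers sell 68 units at 19, so PS = ½ · (19 - 5.4) · 68 = 462.4.
Change in producer surplus = 462.4 - 1904.4 = -1442.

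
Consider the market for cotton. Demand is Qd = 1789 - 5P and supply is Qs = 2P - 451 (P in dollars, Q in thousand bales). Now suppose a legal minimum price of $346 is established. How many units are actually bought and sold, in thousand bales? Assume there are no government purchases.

Without the control the market clears where 1789 - 5P = 2P - 451, i.e. P* = 320 and Q* = 189.
Because the floor (346) lies above the market-clearing price, it is binding.
At P = 346: Qd = 1789 - 5·346 = 59 and Qs = 2·346 - 451 = 241.
The quantity actually transacted is the short side, demand: 59.

59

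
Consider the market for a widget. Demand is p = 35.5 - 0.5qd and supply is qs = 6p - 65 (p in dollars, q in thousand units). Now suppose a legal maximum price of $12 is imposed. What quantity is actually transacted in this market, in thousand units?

7

Rearranging demand gives qd = 71 - 2p. Setting quantity demanded equal to quantity supplied, 71 - 2p = 6p - 65, gives p* = 17 and q* = 37.
Since 12 < 17, the ceiling is binding.
At p = 12: qd = 71 - 2·12 = 47 and qs = 6·12 - 65 = 7.
The quantity actually transacted is the short side, supply: 7.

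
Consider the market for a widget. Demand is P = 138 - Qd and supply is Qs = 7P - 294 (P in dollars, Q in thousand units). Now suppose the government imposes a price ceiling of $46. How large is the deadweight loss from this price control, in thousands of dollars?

1792

Rearranging demand gives Qd = 138 - P. In a free market, 138 - P = 7P - 294 gives the equilibrium P* = 54, Q* = 84.
Since 46 < 54, the ceiling is binding.
At P = 46: Qd = 138 - 46 = 92 and Qs = 7·46 - 294 = 28.
Quantity traded falls to 28. At Q = 28 the demand price is 138 - 28 = 110 and the supply price is (294 + 28)/7 = 46.
Deadweight loss = ½ · (110 - 46) · (84 - 28) = ½ · 64 · 56 = 1792.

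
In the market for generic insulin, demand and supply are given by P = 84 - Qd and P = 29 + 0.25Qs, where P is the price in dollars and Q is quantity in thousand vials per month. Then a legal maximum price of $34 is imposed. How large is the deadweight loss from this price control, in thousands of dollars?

Rearranging demand gives Qd = 84 - P; rearranging supply gives Qs = 4P - 116. Equilibrium: 84 - P = 4P - 116, so 200 = 5P and P* = 40, Q* = 44.
The ceiling of 34 is below the equilibrium price 40, so it binds.
At P = 34: Qd = 84 - 34 = 50 and Qs = 4·34 - 116 = 20.
Quantity traded falls to 20. At Q = 20 the demand price is 84 - 20 = 64 and the supply price is (116 + 20)/4 = 34.
Deadweight loss = ½ · (64 - 34) · (44 - 20) = ½ · 30 · 24 = 360.

360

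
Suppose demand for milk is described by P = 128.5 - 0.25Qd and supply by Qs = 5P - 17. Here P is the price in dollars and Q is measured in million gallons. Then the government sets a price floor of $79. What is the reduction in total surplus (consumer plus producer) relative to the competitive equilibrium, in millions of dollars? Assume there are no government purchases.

1440

Rearranging demand gives Qd = 514 - 4P. Setting quantity demanded equal to quantity supplied, 514 - 4P = 5P - 17, gives P* = 59 and Q* = 278.
Because the floor (79) lies above the market-clearing price, it is binding.
At P = 79: Qd = 514 - 4·79 = 198 and Qs = 5·79 - 17 = 378.
Quantity traded falls to 198. At Q = 198 the demand price is (514 - 198)/4 = 79 and the supply price is (17 + 198)/5 = 43.
Deadweight loss = ½ · (79 - 43) · (278 - 198) = ½ · 36 · 80 = 1440.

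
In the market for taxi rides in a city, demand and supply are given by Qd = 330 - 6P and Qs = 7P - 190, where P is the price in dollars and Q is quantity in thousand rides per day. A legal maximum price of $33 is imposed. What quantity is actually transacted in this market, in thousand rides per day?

41

Without the control the market clears where 330 - 6P = 7P - 190, i.e. P* = 40 and Q* = 90.
Since 33 < 40, the ceiling is binding.
At P = 33: Qd = 330 - 6·33 = 132 and Qs = 7·33 - 190 = 41.
The quantity actually transacted is the short side, supply: 41.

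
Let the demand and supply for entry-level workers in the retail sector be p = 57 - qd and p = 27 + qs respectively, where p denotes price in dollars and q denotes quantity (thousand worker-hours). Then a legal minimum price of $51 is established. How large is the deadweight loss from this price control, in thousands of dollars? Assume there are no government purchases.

Rearranging demand gives qd = 57 - p; rearranging supply gives qs = p - 27. In a free market, 57 - p = p - 27 gives the equilibrium p* = 42, q* = 15.
Because the floor (51) lies above the market-clearing price, it is binding.
At p = 51: qd = 57 - 51 = 6 and qs = 51 - 27 = 24.
Quantity traded falls to 6. At q = 6 the demand price is 57 - 6 = 51 and the supply price is 27 + 6 = 33.
Deadweight loss = ½ · (51 - 33) · (15 - 6) = ½ · 18 · 9 = 81.

81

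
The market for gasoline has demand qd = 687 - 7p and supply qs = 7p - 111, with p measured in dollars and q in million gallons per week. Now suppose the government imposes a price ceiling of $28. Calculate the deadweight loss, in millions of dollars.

Equilibrium: 687 - 7p = 7p - 111, so 798 = 14p and p* = 57, q* = 288.
Since 28 < 57, the ceiling is binding.
At p = 28: qd = 687 - 7·28 = 491 and qs = 7·28 - 111 = 85.
Quantity traded falls to 85. At q = 85 the demand price is (687 - 85)/7 = 86 and the supply price is (111 + 85)/7 = 28.
Deadweight loss = ½ · (86 - 28) · (288 - 85) = ½ · 58 · 203 = 5887.

5887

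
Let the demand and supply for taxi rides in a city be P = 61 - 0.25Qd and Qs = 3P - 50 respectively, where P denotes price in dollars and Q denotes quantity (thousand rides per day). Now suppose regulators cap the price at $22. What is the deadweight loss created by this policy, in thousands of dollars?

Rearranging demand gives Qd = 244 - 4P. Setting quantity demanded equal to quantity supplied, 244 - 4P = 3P - 50, gives P* = 42 and Q* = 76.
The ceiling of 22 is below the equilibrium price 42, so it binds.
At P = 22: Qd = 244 - 4·22 = 156 and Qs = 3·22 - 50 = 16.
Quantity traded falls to 16. At Q = 16 the demand price is (244 - 16)/4 = 57 and the supply price is (50 + 16)/3 = 22.
Deadweight loss = ½ · (57 - 22) · (76 - 16) = ½ · 35 · 60 = 1050.

1050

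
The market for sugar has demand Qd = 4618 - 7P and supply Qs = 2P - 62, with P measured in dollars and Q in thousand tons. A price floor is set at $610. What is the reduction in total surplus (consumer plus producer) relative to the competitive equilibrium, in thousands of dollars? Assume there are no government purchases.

127575

Setting quantity demanded equal to quantity supplied, 4618 - 7P = 2P - 62, gives P* = 520 and Q* = 978.
Since 610 > 520, the floor is binding.
At P = 610: Qd = 4618 - 7·610 = 348 and Qs = 2·610 - 62 = 1158.
Quantity traded falls to 348. At Q = 348 the demand price is (4618 - 348)/7 = 610 and the supply price is (62 + 348)/2 = 205.
Deadweight loss = ½ · (610 - 205) · (978 - 348) = ½ · 405 · 630 = 127575.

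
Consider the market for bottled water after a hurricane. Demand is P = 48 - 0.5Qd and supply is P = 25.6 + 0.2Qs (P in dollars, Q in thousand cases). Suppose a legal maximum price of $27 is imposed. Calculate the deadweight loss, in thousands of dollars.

218.75

Rearranging demand gives Qd = 96 - 2P; rearranging supply gives Qs = 5P - 128. Setting quantity demanded equal to quantity supplied, 96 - 2P = 5P - 128, gives P* = 32 and Q* = 32.
The ceiling of 27 is below the equilibrium price 32, so it binds.
At P = 27: Qd = 96 - 2·27 = 42 and Qs = 5·27 - 128 = 7.
Quantity traded falls to 7. At Q = 7 the demand price is (96 - 7)/2 = 44.5 and the supply price is (128 + 7)/5 = 27.
Deadweight loss = ½ · (44.5 - 27) · (32 - 7) = ½ · 17.5 · 25 = 218.75.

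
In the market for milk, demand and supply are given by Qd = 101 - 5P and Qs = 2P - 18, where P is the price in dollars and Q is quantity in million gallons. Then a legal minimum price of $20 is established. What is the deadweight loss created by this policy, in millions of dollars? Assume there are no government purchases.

In a free market, 101 - 5P = 2P - 18 gives the equilibrium P* = 17, Q* = 16.
Because the floor (20) lies above the market-clearing price, it is binding.
At P = 20: Qd = 101 - 5·20 = 1 and Qs = 2·20 - 18 = 22.
Quantity traded falls to 1. At Q = 1 the demand price is (101 - 1)/5 = 20 and the supply price is (18 + 1)/2 = 9.5.
Deadweight loss = ½ · (20 - 9.5) · (16 - 1) = ½ · 10.5 · 15 = 78.75.

78.75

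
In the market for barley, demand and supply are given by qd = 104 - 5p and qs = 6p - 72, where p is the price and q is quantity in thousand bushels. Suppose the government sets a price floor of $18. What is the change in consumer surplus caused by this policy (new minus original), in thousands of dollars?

In a free market, 104 - 5p = 6p - 72 gives the equilibrium p* = 16, q* = 24.
Because the floor (18) lies above the market-clearing price, it is binding.
At p = 18: qd = 104 - 5·18 = 14 and qs = 6·18 - 72 = 36.
Consumer surplus without the control is ½ · (20.8 - 16) · 24 = 57.6.
With the floor, consumers buy 14 units at 18, so CS = ½ · (20.8 - 18) · 14 = 19.6.
Change in consumer surplus = 19.6 - 57.6 = -38.

-38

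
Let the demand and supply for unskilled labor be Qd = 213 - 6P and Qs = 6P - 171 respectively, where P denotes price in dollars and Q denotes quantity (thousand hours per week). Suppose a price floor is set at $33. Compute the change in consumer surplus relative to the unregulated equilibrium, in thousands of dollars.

Equilibrium: 213 - 6P = 6P - 171, so 384 = 12P and P* = 32, Q* = 21.
The floor of 33 is above the equilibrium price 32, so it binds.
At P = 33: Qd = 213 - 6·33 = 15 and Qs = 6·33 - 171 = 27.
Consumer surplus without the control is ½ · (35.5 - 32) · 21 = 36.75.
With the floor, consumers buy 15 units at 33, so CS = ½ · (35.5 - 33) · 15 = 18.75.
Change in consumer surplus = 18.75 - 36.75 = -18.

-18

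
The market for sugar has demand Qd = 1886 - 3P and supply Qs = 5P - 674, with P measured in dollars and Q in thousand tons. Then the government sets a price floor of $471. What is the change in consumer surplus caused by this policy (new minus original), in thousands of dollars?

Without the control the market clears where 1886 - 3P = 5P - 674, i.e. P* = 320 and Q* = 926.
Since 471 > 320, the floor is binding.
At P = 471: Qd = 1886 - 3·471 = 473 and Qs = 5·471 - 674 = 1681.
Consumer surplus without the control is ½ · (1886/3 - 320) · 926 = 428738/3.
With the floor, consumers buy 473 units at 471, so CS = ½ · (1886/3 - 471) · 473 = 223729/6.
Change in consumer surplus = 223729/6 - 428738/3 = -105624.5.

-105624.5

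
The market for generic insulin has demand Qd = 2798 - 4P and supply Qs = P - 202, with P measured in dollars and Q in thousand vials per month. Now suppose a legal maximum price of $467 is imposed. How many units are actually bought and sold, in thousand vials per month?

Equilibrium: 2798 - 4P = P - 202, so 3000 = 5P and P* = 600, Q* = 398.
Since 467 < 600, the ceiling is binding.
At P = 467: Qd = 2798 - 4·467 = 930 and Qs = 467 - 202 = 265.
The quantity actually transacted is the short side, supply: 265.

265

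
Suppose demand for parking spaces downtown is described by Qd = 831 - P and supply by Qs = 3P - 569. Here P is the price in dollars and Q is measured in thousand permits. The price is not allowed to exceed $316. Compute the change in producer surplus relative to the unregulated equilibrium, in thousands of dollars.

-14620

Setting quantity demanded equal to quantity supplied, 831 - P = 3P - 569, gives P* = 350 and Q* = 481.
The ceiling of 316 is below the equilibrium price 350, so it binds.
At P = 316: Qd = 831 - 316 = 515 and Qs = 3·316 - 569 = 379.
Producer surplus without the control is ½ · (350 - 569/3) · 481 = 231361/6.
With the ceiling, producers sell 379 units at 316, so PS = ½ · (316 - 569/3) · 379 = 143641/6.
Change in producer surplus = 143641/6 - 231361/6 = -14620.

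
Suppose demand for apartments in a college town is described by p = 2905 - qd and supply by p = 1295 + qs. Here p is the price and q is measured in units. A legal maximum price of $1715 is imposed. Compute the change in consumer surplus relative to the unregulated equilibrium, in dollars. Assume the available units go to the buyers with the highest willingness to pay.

87587.5

Rearranging demand gives qd = 2905 - p; rearranging supply gives qs = p - 1295. Without the control the market clears where 2905 - p = p - 1295, i.e. p* = 2100 and q* = 805.
Because the ceiling (1715) lies below the market-clearing price, it is binding.
At p = 1715: qd = 2905 - 1715 = 1190 and qs = 1715 - 1295 = 420.
Consumer surplus without the control is ½ · (2905 - 2100) · 805 = 324012.5.
With the ceiling, 420 units are sold at 1715 (assume they go to the highest-value buyers). The demand price at q = 420 is 2485, so CS = ½ · [(2905 - 1715) + (2485 - 1715)] · 420 = 411600.
Change in consumer surplus = 411600 - 324012.5 = 87587.5.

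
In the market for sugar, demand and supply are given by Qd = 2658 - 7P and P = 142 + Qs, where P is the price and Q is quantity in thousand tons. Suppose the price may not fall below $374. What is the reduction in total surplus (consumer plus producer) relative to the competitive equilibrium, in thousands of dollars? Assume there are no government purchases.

16128

Rearranging supply gives Qs = P - 142. Setting quantity demanded equal to quantity supplied, 2658 - 7P = P - 142, gives P* = 350 and Q* = 208.
Because the floor (374) lies above the market-clearing price, it is binding.
At P = 374: Qd = 2658 - 7·374 = 40 and Qs = 374 - 142 = 232.
Quantity traded falls to 40. At Q = 40 the demand price is (2658 - 40)/7 = 374 and the supply price is 142 + 40 = 182.
Deadweight loss = ½ · (374 - 182) · (208 - 40) = ½ · 192 · 168 = 16128.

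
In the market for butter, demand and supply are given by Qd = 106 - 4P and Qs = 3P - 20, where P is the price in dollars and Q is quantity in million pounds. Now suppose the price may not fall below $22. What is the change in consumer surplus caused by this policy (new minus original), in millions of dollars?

-104

Without the control the market clears where 106 - 4P = 3P - 20, i.e. P* = 18 and Q* = 34.
Since 22 > 18, the floor is binding.
At P = 22: Qd = 106 - 4·22 = 18 and Qs = 3·22 - 20 = 46.
Consumer surplus without the control is ½ · (26.5 - 18) · 34 = 144.5.
With the floor, consumers buy 18 units at 22, so CS = ½ · (26.5 - 22) · 18 = 40.5.
Change in consumer surplus = 40.5 - 144.5 = -104.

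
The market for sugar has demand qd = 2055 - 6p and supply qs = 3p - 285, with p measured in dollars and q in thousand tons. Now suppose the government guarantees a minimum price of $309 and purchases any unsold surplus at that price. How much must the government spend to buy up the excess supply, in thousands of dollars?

Setting quantity demanded equal to quantity supplied, 2055 - 6p = 3p - 285, gives p* = 260 and q* = 495.
The floor of 309 is above the equilibrium price 260, so it binds.
At p = 309: qd = 2055 - 6·309 = 201 and qs = 3·309 - 285 = 642.
Surplus = qs - qd = 441.
Government expenditure = surplus × support price = 441 × 309 = 136269.

136269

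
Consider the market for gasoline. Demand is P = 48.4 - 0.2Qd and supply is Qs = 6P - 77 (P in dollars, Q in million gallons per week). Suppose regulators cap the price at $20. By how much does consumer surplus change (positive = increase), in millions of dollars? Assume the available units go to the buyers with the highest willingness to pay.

Rearranging demand gives Qd = 242 - 5P. Setting quantity demanded equal to quantity supplied, 242 - 5P = 6P - 77, gives P* = 29 and Q* = 97.
Since 20 < 29, the ceiling is binding.
At P = 20: Qd = 242 - 5·20 = 142 and Qs = 6·20 - 77 = 43.
Consumer surplus without the control is ½ · (48.4 - 29) · 97 = 940.9.
With the ceiling, 43 units are sold at 20 (assume they go to the highest-value buyers). The demand price at Q = 43 is 39.8, so CS = ½ · [(48.4 - 20) + (39.8 - 20)] · 43 = 1036.3.
Change in consumer surplus = 1036.3 - 940.9 = 95.4.

95.4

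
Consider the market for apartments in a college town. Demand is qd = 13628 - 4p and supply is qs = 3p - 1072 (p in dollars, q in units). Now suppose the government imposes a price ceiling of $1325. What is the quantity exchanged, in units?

Equilibrium: 13628 - 4p = 3p - 1072, so 14700 = 7p and p* = 2100, q* = 5228.
The ceiling of 1325 is below the equilibrium price 2100, so it binds.
At p = 1325: qd = 13628 - 4·1325 = 8328 and qs = 3·1325 - 1072 = 2903.
The quantity actually transacted is the short side, supply: 2903.

2903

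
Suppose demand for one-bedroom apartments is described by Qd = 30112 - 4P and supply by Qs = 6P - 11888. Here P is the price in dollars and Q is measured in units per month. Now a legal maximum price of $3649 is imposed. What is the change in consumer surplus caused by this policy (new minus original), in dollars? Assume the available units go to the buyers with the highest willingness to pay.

Setting quantity demanded equal to quantity supplied, 30112 - 4P = 6P - 11888, gives P* = 4200 and Q* = 13312.
Because the ceiling (3649) lies below the market-clearing price, it is binding.
At P = 3649: Qd = 30112 - 4·3649 = 15516 and Qs = 6·3649 - 11888 = 10006.
Consumer surplus without the control is ½ · (7528 - 4200) · 13312 = 22151168.
With the ceiling, 10006 units are sold at 3649 (assume they go to the highest-value buyers). The demand price at Q = 10006 is 5026.5, so CS = ½ · [(7528 - 3649) + (5026.5 - 3649)] · 10006 = 26298269.5.
Change in consumer surplus = 26298269.5 - 22151168 = 4147101.5.

4147101.5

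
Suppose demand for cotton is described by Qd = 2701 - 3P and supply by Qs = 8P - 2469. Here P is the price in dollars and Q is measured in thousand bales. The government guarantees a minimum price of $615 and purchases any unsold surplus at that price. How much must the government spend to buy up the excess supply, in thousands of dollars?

In a free market, 2701 - 3P = 8P - 2469 gives the equilibrium P* = 470, Q* = 1291.
Since 615 > 470, the floor is binding.
At P = 615: Qd = 2701 - 3·615 = 856 and Qs = 8·615 - 2469 = 2451.
Surplus = Qs - Qd = 1595.
Government expenditure = surplus × support price = 1595 × 615 = 980925.

980925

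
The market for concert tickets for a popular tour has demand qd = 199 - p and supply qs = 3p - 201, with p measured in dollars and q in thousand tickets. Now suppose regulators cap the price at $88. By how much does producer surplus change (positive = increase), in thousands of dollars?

-972

Equilibrium: 199 - p = 3p - 201, so 400 = 4p and p* = 100, q* = 99.
The ceiling of 88 is below the equilibrium price 100, so it binds.
At p = 88: qd = 199 - 88 = 111 and qs = 3·88 - 201 = 63.
Producer surplus without the control is ½ · (100 - 67) · 99 = 1633.5.
With the ceiling, producers sell 63 units at 88, so PS = ½ · (88 - 67) · 63 = 661.5.
Change in producer surplus = 661.5 - 1633.5 = -972.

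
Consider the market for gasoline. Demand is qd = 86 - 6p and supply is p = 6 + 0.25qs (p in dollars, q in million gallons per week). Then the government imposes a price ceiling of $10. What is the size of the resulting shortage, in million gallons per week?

10

Rearranging supply gives qs = 4p - 24. Equilibrium: 86 - 6p = 4p - 24, so 110 = 10p and p* = 11, q* = 20.
The ceiling of 10 is below the equilibrium price 11, so it binds.
At p = 10: qd = 86 - 6·10 = 26 and qs = 4·10 - 24 = 16.
Shortage = qd - qs = 26 - 16 = 10.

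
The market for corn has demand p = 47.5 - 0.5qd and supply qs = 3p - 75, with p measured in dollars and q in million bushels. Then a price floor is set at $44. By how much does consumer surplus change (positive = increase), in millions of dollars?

-170

Rearranging demand gives qd = 95 - 2p. Without the control the market clears where 95 - 2p = 3p - 75, i.e. p* = 34 and q* = 27.
Since 44 > 34, the floor is binding.
At p = 44: qd = 95 - 2·44 = 7 and qs = 3·44 - 75 = 57.
Consumer surplus without the control is ½ · (47.5 - 34) · 27 = 182.25.
With the floor, consumers buy 7 units at 44, so CS = ½ · (47.5 - 44) · 7 = 12.25.
Change in consumer surplus = 12.25 - 182.25 = -170.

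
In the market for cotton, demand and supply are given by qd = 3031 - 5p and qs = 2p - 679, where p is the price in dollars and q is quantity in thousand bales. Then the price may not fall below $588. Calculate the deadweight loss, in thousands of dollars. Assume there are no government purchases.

29435

Without the control the market clears where 3031 - 5p = 2p - 679, i.e. p* = 530 and q* = 381.
The floor of 588 is above the equilibrium price 530, so it binds.
At p = 588: qd = 3031 - 5·588 = 91 and qs = 2·588 - 679 = 497.
Quantity traded falls to 91. At q = 91 the demand price is (3031 - 91)/5 = 588 and the supply price is (679 + 91)/2 = 385.
Deadweight loss = ½ · (588 - 385) · (381 - 91) = ½ · 203 · 290 = 29435.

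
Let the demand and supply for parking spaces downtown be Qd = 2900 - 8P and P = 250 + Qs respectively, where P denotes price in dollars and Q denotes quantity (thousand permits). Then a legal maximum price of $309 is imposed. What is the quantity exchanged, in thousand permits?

Rearranging supply gives Qs = P - 250. Setting quantity demanded equal to quantity supplied, 2900 - 8P = P - 250, gives P* = 350 and Q* = 100.
The ceiling of 309 is below the equilibrium price 350, so it binds.
At P = 309: Qd = 2900 - 8·309 = 428 and Qs = 309 - 250 = 59.
The quantity actually transacted is the short side, supply: 59.

59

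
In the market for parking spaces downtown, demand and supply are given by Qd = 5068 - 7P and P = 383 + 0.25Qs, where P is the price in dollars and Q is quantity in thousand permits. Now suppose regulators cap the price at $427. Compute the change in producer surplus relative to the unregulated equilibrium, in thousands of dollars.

Rearranging supply gives Qs = 4P - 1532. In a free market, 5068 - 7P = 4P - 1532 gives the equilibrium P* = 600, Q* = 868.
The ceiling of 427 is below the equilibrium price 600, so it binds.
At P = 427: Qd = 5068 - 7·427 = 2079 and Qs = 4·427 - 1532 = 176.
Producer surplus without the control is ½ · (600 - 383) · 868 = 94178.
With the ceiling, producers sell 176 units at 427, so PS = ½ · (427 - 383) · 176 = 3872.
Change in producer surplus = 3872 - 94178 = -90306.

-90306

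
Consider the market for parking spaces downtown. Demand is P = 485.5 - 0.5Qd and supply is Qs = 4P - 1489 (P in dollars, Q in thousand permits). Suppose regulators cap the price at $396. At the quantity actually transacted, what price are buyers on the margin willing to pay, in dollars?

Rearranging demand gives Qd = 971 - 2P. Without the control the market clears where 971 - 2P = 4P - 1489, i.e. P* = 410 and Q* = 151.
Since 396 < 410, the ceiling is binding.
At P = 396: Qd = 971 - 2·396 = 179 and Qs = 4·396 - 1489 = 95.
Only 95 units reach the market. On the demand curve, the marginal buyer's willingness to pay at Q = 95 is (971 - 95)/2 = 438.

438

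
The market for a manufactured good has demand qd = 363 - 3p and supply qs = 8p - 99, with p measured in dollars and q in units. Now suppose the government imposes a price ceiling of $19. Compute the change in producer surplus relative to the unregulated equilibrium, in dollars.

Setting quantity demanded equal to quantity supplied, 363 - 3p = 8p - 99, gives p* = 42 and q* = 237.
Because the ceiling (19) lies below the market-clearing price, it is binding.
At p = 19: qd = 363 - 3·19 = 306 and qs = 8·19 - 99 = 53.
Producer surplus without the control is ½ · (42 - 12.375) · 237 = 3510.5625.
With the ceiling, producers sell 53 units at 19, so PS = ½ · (19 - 12.375) · 53 = 175.5625.
Change in producer surplus = 175.5625 - 3510.5625 = -3335.

-3335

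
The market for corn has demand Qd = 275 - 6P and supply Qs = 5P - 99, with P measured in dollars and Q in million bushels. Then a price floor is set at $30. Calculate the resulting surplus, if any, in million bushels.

0

Setting quantity demanded equal to quantity supplied, 275 - 6P = 5P - 99, gives P* = 34 and Q* = 71.
The floor of 30 is below the equilibrium price 34, so it is not binding; the market clears at P* = 34, Q* = 71.
Since the control does not bind, there is no surplus.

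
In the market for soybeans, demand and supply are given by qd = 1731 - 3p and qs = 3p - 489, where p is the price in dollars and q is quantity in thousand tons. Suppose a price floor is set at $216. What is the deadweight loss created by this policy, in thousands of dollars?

0

Without the control the market clears where 1731 - 3p = 3p - 489, i.e. p* = 370 and q* = 621.
The floor of 216 is below the equilibrium price 370, so it is not binding; the market clears at p* = 370, q* = 621.
Since the control does not bind, no trades are prevented and deadweight loss is zero.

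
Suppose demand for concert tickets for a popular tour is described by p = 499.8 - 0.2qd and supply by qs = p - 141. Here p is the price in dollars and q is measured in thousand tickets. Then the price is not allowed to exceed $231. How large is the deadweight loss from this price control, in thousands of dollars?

Rearranging demand gives qd = 2499 - 5p. In a free market, 2499 - 5p = p - 141 gives the equilibrium p* = 440, q* = 299.
The ceiling of 231 is below the equilibrium price 440, so it binds.
At p = 231: qd = 2499 - 5·231 = 1344 and qs = 231 - 141 = 90.
Quantity traded falls to 90. At q = 90 the demand price is (2499 - 90)/5 = 481.8 and the supply price is 141 + 90 = 231.
Deadweight loss = ½ · (481.8 - 231) · (299 - 90) = ½ · 250.8 · 209 = 26208.6.

26208.6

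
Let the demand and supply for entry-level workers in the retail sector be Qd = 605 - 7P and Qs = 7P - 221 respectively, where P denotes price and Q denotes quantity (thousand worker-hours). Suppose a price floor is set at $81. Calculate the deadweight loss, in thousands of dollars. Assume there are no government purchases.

Equilibrium: 605 - 7P = 7P - 221, so 826 = 14P and P* = 59, Q* = 192.
Since 81 > 59, the floor is binding.
At P = 81: Qd = 605 - 7·81 = 38 and Qs = 7·81 - 221 = 346.
Quantity traded falls to 38. At Q = 38 the demand price is (605 - 38)/7 = 81 and the supply price is (221 + 38)/7 = 37.
Deadweight loss = ½ · (81 - 37) · (192 - 38) = ½ · 44 · 154 = 3388.

3388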